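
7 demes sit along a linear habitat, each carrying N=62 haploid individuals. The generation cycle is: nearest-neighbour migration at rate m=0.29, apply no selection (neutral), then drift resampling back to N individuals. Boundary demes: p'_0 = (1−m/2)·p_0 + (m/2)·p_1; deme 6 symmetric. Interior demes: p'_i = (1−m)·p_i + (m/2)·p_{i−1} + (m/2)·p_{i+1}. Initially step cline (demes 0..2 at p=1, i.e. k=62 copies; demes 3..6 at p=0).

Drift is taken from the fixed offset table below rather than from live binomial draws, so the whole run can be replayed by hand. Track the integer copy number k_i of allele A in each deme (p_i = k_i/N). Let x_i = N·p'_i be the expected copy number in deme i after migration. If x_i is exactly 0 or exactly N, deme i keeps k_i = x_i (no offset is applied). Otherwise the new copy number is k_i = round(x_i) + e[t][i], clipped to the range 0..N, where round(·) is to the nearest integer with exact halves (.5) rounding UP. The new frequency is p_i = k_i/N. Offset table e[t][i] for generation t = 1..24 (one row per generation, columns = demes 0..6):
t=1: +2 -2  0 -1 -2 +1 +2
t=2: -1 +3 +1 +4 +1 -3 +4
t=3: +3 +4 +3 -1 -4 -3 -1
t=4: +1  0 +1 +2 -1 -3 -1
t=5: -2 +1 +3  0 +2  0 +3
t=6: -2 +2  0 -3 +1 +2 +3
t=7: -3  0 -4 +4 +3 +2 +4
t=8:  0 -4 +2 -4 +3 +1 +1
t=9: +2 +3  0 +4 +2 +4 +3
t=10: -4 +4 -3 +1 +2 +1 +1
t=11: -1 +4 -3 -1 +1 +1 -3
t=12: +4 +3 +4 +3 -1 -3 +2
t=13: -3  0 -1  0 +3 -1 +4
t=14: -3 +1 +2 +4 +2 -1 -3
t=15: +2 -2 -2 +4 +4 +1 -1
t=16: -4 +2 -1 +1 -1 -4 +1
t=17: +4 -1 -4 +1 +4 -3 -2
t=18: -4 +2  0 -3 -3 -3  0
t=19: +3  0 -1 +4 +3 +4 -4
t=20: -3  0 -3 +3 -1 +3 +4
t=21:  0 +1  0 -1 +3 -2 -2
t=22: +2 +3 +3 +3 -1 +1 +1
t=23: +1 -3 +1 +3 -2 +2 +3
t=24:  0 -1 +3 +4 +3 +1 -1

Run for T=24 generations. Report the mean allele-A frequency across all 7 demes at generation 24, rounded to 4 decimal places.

t=0: k=[62 62 62 0 0 0 0]
t=1: x=[62.0000 62.0000 53.0100 8.9900 0.0000 0.0000 0.0000] k=[62 62 53 8 0 0 0]
t=2: x=[62.0000 60.6950 47.7800 13.3650 1.1600 0.0000 0.0000] k=[62 62 49 17 2 0 0]
t=3: x=[62.0000 60.1150 46.2450 19.4650 3.8850 0.2900 0.0000] k=[62 62 49 18 0 0 0]
t=4: x=[62.0000 60.1150 46.3900 19.8850 2.6100 0.0000 0.0000] k=[62 60 47 22 2 0 0]
t=5: x=[61.7100 58.4050 45.2600 22.7250 4.6100 0.2900 0.0000] k=[60 59 48 23 7 0 0]
t=6: x=[59.8550 57.5500 45.9700 24.3050 8.3050 1.0150 0.0000] k=[58 60 46 21 9 3 0]
t=7: x=[58.2900 57.6800 44.4050 22.8850 9.8700 3.4350 0.4350] k=[55 58 40 27 13 5 4]
t=8: x=[55.4350 54.9550 40.7250 26.8550 13.8700 6.0150 4.1450] k=[55 51 43 23 17 7 5]
t=9: x=[54.4200 50.4200 41.2600 25.0300 16.4200 8.1600 5.2900] k=[56 53 41 29 18 12 8]
t=10: x=[55.5650 51.6950 41.0000 29.1450 18.7250 12.2900 8.5800] k=[52 56 38 30 21 13 10]
t=11: x=[52.5800 52.8100 39.4500 29.8550 21.1450 13.7250 10.4350] k=[52 57 36 29 22 15 7]
t=12: x=[52.7250 53.2300 38.0300 29.0000 22.0000 14.8550 8.1600] k=[57 56 42 32 21 12 10]
t=13: x=[56.8550 54.1150 42.5800 31.8550 21.2900 13.0150 10.2900] k=[54 54 42 32 24 12 14]
t=14: x=[54.0000 52.2600 42.2900 32.2900 23.4200 14.0300 13.7100] k=[51 53 44 36 25 13 11]
t=15: x=[51.2900 51.4050 44.1450 35.5650 24.8550 14.4500 11.2900] k=[53 49 42 40 29 15 10]
t=16: x=[52.4200 48.5650 42.7250 38.6950 28.5650 16.3050 10.7250] k=[48 51 42 40 28 12 12]
t=17: x=[48.4350 49.2600 43.0150 38.5500 27.4200 14.3200 12.0000] k=[52 48 39 40 31 11 10]
t=18: x=[51.4200 47.2750 40.4500 38.5500 29.4050 13.7550 10.1450] k=[47 49 40 36 26 11 10]
t=19: x=[47.2900 47.4050 40.7250 35.1300 25.2750 13.0300 10.1450] k=[50 47 40 39 28 17 6]
t=20: x=[49.5650 46.4200 40.8700 37.5500 28.0000 17.0000 7.5950] k=[47 46 38 41 27 20 12]
t=21: x=[46.8550 44.9850 39.5950 38.5350 28.0150 19.8550 13.1600] k=[47 46 40 38 31 18 11]
t=22: x=[46.8550 45.2750 40.5800 37.2750 30.1300 18.8700 12.0150] k=[49 48 44 40 29 20 13]
t=23: x=[48.8550 47.5650 44.0000 38.9850 29.2900 20.2900 14.0150] k=[50 45 45 42 27 22 17]
t=24: x=[49.2750 45.7250 44.5650 40.2600 28.4500 22.0000 17.7250] k=[49 45 48 44 31 23 17]

0.5922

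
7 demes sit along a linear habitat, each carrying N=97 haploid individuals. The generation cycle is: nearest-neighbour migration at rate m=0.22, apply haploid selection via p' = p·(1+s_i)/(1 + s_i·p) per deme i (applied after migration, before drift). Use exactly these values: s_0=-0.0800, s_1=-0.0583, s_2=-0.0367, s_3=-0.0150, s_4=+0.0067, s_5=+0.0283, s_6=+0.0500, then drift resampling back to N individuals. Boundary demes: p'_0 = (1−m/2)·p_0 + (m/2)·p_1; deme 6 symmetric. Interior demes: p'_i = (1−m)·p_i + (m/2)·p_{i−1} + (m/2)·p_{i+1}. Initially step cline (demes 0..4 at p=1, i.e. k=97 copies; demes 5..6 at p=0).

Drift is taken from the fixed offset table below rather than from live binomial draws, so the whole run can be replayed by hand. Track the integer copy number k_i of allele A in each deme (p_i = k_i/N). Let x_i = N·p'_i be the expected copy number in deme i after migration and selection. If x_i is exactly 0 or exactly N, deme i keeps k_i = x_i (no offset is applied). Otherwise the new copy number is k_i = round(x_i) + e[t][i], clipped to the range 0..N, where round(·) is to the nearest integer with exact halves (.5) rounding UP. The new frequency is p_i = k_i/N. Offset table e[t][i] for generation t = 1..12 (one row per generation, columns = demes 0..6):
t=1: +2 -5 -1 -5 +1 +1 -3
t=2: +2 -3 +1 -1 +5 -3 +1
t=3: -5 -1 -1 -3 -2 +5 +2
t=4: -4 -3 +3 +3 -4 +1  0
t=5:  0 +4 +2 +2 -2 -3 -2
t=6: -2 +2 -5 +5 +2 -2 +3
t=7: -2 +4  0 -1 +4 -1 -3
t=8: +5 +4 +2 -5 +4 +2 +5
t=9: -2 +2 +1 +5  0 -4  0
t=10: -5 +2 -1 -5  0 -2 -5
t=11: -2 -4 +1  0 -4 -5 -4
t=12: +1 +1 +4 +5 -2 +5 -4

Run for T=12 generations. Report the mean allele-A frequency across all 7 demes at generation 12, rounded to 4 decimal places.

t=0: k=[97 97 97 97 97 0 0]
t=1: x=[97.0000 97.0000 97.0000 97.0000 86.3932 10.9379 0.0000] k=[97 97 97 97 87 12 0]
t=2: x=[97.0000 97.0000 97.0000 95.8834 79.9441 19.3588 1.3851] k=[97 97 97 95 85 16 2]
t=3: x=[97.0000 97.0000 96.7716 94.0775 78.6097 22.5291 3.7102] k=[97 97 96 91 77 28 6]
t=4: x=[97.0000 96.8832 95.5060 89.9113 73.2699 31.5613 8.8028] k=[97 94 97 93 69 33 9]
t=5: x=[96.6414 94.5188 96.2009 90.7117 67.8164 34.9414 12.1491] k=[97 97 97 93 66 32 10]
t=6: x=[97.0000 97.0000 96.5433 90.3773 65.3725 33.9331 12.9580] k=[97 97 92 95 67 32 16]
t=7: x=[97.0000 96.4162 92.7299 91.5123 66.3701 34.7095 18.4788] k=[97 97 93 91 70 34 15]
t=8: x=[97.0000 96.5329 93.0818 88.7972 68.4846 36.5031 17.7878] k=[97 97 95 84 72 39 23]
t=9: x=[97.0000 96.7664 93.8997 83.7177 69.8208 41.5314 25.6704] k=[97 97 95 89 70 38 26]
t=10: x=[97.0000 96.7664 94.4695 87.4405 68.7040 40.8585 28.2876] k=[97 97 93 82 69 39 23]
t=11: x=[97.0000 96.5329 92.0575 81.5851 67.2679 41.2000 25.6704] k=[97 93 93 82 63 36 22]
t=12: x=[96.5219 93.2282 91.6026 80.9183 62.2690 38.0735 24.4207] k=[97 94 96 86 60 43 20]

0.7305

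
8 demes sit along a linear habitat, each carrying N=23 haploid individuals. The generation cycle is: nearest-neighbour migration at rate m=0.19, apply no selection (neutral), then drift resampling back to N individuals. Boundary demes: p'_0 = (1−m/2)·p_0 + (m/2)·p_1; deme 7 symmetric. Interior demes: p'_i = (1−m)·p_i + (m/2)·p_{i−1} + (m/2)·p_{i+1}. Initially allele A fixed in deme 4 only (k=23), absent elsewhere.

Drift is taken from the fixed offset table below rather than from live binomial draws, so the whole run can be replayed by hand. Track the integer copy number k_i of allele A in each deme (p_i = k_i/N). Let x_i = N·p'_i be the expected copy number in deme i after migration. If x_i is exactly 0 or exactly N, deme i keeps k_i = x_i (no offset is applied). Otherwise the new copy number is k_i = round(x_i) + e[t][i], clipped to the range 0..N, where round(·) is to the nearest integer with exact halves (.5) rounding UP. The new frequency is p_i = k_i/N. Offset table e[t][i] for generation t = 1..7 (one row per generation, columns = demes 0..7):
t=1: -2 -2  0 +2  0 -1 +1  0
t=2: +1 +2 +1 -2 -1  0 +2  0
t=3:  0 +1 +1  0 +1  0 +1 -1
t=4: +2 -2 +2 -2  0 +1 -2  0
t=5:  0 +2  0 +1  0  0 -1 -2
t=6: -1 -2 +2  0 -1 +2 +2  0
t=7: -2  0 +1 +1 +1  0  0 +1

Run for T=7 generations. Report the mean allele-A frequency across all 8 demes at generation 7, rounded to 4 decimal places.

t=0: k=[0 0 0 0 23 0 0 0]
t=1: x=[0.0000 0.0000 0.0000 2.1850 18.6300 2.1850 0.0000 0.0000] k=[0 0 0 4 19 1 0 0]
t=2: x=[0.0000 0.0000 0.3800 5.0450 15.8650 2.6150 0.0950 0.0000] k=[0 0 1 3 15 3 2 0]
t=3: x=[0.0000 0.0950 1.0950 3.9500 12.7200 4.0450 1.9050 0.1900] k=[0 1 2 4 14 4 3 0]
t=4: x=[0.0950 1.0000 2.0950 4.7600 12.1000 4.8550 2.8100 0.2850] k=[2 0 4 3 12 6 1 0]
t=5: x=[1.8100 0.5700 3.5250 3.9500 10.5750 6.0950 1.3800 0.0950] k=[2 3 4 5 11 6 0 0]
t=6: x=[2.0950 3.0000 4.0000 5.4750 9.9550 5.9050 0.5700 0.0000] k=[1 1 6 5 9 8 3 0]
t=7: x=[1.0000 1.4750 5.4300 5.4750 8.5250 7.6200 3.1900 0.2850] k=[0 1 6 6 10 8 3 1]

0.1902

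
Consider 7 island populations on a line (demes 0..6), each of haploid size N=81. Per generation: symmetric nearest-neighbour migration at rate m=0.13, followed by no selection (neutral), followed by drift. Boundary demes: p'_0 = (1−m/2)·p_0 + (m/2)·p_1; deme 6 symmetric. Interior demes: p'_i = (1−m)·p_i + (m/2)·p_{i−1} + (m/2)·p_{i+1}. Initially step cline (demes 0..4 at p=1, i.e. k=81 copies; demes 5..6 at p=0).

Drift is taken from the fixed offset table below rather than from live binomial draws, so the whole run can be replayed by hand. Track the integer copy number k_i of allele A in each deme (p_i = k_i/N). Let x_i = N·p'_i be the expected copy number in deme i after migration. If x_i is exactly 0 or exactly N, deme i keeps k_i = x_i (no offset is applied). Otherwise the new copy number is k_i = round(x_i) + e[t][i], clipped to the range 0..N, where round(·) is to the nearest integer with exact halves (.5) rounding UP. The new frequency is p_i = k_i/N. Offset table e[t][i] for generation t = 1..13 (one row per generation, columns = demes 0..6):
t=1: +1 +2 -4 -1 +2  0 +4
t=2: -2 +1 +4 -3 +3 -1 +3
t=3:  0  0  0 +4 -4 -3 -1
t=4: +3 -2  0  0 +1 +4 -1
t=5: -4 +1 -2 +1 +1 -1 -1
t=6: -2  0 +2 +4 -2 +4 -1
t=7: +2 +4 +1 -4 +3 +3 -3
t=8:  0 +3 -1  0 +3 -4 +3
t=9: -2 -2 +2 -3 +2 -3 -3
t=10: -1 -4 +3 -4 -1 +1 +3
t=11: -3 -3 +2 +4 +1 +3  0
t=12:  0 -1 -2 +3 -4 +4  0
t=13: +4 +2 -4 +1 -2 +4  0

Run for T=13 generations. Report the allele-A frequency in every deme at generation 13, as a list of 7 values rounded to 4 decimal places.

[1.0000, 0.9383, 0.9012, 0.9259, 0.6667, 0.4691, 0.1358]

t=0: k=[81 81 81 81 81 0 0]
t=1: x=[81.0000 81.0000 81.0000 81.0000 75.7350 5.2650 0.0000] k=[81 81 81 81 78 5 0]
t=2: x=[81.0000 81.0000 81.0000 80.8050 73.4500 9.4200 0.3250] k=[81 81 81 78 76 8 3]
t=3: x=[81.0000 81.0000 80.8050 78.0650 71.7100 12.0950 3.3250] k=[81 81 81 81 68 9 2]
t=4: x=[81.0000 81.0000 81.0000 80.1550 65.0100 12.3800 2.4550] k=[81 81 81 80 66 16 1]
t=5: x=[81.0000 81.0000 80.9350 79.1550 63.6600 18.2750 1.9750] k=[81 81 79 80 65 17 1]
t=6: x=[81.0000 80.8700 79.1950 78.9600 62.8550 19.0800 2.0400] k=[81 81 81 81 61 23 1]
t=7: x=[81.0000 81.0000 81.0000 79.7000 59.8300 24.0400 2.4300] k=[81 81 81 76 63 27 0]
t=8: x=[81.0000 81.0000 80.6750 75.4800 61.5050 27.5850 1.7550] k=[81 81 80 75 65 24 5]
t=9: x=[81.0000 80.9350 79.7400 74.6750 62.9850 25.4300 6.2350] k=[81 79 81 72 65 22 3]
t=10: x=[80.8700 79.2600 80.2850 72.1300 62.6600 23.5600 4.2350] k=[80 75 81 68 62 25 7]
t=11: x=[79.6750 75.7150 79.7650 68.4550 59.9850 26.2350 8.1700] k=[77 73 81 72 61 29 8]
t=12: x=[76.7400 73.7800 79.8950 71.8700 59.6350 29.7150 9.3650] k=[77 73 78 75 56 34 9]
t=13: x=[76.7400 73.5850 77.4800 73.9600 55.8050 33.8050 10.6250] k=[81 76 73 75 54 38 11]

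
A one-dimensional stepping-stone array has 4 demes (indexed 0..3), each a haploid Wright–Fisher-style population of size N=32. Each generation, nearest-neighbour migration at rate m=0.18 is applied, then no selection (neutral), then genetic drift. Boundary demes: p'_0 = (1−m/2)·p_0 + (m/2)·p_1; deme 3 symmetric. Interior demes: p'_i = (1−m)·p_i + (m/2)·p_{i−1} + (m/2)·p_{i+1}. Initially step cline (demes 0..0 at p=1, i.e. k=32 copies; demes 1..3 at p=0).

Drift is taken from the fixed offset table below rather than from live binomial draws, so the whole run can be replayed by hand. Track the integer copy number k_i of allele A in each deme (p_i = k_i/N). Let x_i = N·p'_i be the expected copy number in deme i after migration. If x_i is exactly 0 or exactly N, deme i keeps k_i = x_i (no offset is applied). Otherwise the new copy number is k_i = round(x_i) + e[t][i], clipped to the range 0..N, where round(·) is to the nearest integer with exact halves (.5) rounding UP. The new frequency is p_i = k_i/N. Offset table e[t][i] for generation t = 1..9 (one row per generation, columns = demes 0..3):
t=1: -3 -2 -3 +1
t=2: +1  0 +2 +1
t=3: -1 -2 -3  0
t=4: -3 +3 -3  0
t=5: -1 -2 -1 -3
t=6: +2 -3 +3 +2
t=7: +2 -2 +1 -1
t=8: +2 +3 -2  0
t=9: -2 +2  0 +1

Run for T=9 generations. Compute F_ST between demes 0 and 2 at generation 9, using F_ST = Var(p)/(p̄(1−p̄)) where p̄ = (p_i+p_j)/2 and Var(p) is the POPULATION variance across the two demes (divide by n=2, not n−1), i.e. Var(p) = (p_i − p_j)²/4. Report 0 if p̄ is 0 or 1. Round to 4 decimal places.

0.2552

t=0: k=[32 0 0 0]
t=1: x=[29.1200 2.8800 0.0000 0.0000] k=[26 1 0 0]
t=2: x=[23.7500 3.1600 0.0900 0.0000] k=[25 3 2 0]
t=3: x=[23.0200 4.8900 1.9100 0.1800] k=[22 3 0 0]
t=4: x=[20.2900 4.4400 0.2700 0.0000] k=[17 7 0 0]
t=5: x=[16.1000 7.2700 0.6300 0.0000] k=[15 5 0 0]
t=6: x=[14.1000 5.4500 0.4500 0.0000] k=[16 2 3 0]
t=7: x=[14.7400 3.3500 2.6400 0.2700] k=[17 1 4 0]
t=8: x=[15.5600 2.7100 3.3700 0.3600] k=[18 6 1 0]
t=9: x=[16.9200 6.6300 1.3600 0.0900] k=[15 9 1 1]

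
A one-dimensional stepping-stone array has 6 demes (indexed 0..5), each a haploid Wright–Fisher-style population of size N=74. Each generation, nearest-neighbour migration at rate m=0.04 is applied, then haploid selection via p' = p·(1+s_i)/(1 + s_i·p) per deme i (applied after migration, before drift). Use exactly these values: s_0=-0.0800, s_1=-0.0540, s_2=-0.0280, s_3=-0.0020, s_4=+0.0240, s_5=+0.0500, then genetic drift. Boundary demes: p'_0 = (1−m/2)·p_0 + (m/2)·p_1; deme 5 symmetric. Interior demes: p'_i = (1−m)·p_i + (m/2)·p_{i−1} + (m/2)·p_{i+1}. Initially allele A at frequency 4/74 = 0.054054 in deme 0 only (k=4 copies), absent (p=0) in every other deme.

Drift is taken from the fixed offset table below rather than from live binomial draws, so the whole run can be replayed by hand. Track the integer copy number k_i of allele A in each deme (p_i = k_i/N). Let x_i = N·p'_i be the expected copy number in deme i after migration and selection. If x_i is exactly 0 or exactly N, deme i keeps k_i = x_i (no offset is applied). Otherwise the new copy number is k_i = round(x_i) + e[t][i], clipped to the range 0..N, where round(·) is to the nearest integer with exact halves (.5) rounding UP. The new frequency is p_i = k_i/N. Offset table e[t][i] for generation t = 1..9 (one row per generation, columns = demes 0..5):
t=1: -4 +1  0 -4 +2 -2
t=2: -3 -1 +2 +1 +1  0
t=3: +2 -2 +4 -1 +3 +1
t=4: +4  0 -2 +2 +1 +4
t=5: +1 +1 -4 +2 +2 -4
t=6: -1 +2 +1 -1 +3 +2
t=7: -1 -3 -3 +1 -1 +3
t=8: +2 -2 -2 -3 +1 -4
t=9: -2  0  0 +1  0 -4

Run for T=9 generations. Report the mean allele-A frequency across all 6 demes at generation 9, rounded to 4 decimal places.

0.0158

t=0: k=[4 0 0 0 0 0]
t=1: x=[3.6217 0.0757 0.0000 0.0000 0.0000 0.0000] k=[0 1 0 0 0 0]
t=2: x=[0.0184 0.9088 0.0194 0.0000 0.0000 0.0000] k=[0 0 2 0 0 0]
t=3: x=[0.0000 0.0378 1.8676 0.0399 0.0000 0.0000] k=[0 0 6 0 0 0]
t=4: x=[0.0000 0.1135 5.6109 0.1198 0.0000 0.0000] k=[0 0 4 2 0 0]
t=5: x=[0.0000 0.0757 3.7769 1.9961 0.0410 0.0000] k=[0 1 0 4 2 0]
t=6: x=[0.0184 0.9088 0.0972 3.8726 2.0467 0.0420] k=[0 3 1 3 5 2]
t=7: x=[0.0552 2.7492 1.0502 2.9942 5.0096 2.1600] k=[0 0 0 4 4 5]
t=8: x=[0.0000 0.0000 0.0778 3.9126 4.1111 5.2115] k=[0 0 0 1 5 1]
t=9: x=[0.0000 0.0000 0.0194 1.0579 4.9484 1.1332] k=[0 0 0 2 5 0]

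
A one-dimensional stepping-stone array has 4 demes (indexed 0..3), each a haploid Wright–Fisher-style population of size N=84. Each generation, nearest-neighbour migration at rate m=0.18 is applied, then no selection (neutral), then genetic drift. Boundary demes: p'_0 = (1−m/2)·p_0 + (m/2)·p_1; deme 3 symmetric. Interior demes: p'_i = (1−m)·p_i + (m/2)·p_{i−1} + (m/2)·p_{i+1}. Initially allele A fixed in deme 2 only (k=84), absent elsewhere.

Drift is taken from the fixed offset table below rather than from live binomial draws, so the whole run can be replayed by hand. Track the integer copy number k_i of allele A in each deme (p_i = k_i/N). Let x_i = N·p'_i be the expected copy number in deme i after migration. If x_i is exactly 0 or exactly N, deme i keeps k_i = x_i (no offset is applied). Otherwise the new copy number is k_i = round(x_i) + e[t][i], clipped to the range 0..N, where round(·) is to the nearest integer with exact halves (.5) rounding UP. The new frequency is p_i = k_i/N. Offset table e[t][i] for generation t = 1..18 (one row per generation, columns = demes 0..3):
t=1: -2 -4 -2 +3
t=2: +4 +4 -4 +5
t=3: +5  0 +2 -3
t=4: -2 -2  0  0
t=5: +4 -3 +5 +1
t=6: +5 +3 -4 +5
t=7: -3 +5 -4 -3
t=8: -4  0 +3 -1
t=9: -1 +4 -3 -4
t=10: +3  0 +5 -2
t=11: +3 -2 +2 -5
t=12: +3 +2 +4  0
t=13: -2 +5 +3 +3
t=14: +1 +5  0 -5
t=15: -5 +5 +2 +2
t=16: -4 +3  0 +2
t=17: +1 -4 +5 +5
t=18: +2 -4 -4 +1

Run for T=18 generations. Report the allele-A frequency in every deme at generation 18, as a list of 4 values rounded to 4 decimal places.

t=0: k=[0 0 84 0]
t=1: x=[0.0000 7.5600 68.8800 7.5600] k=[0 4 67 11]
t=2: x=[0.3600 9.3100 56.2900 16.0400] k=[4 13 52 21]
t=3: x=[4.8100 15.7000 45.7000 23.7900] k=[10 16 48 21]
t=4: x=[10.5400 18.3400 42.6900 23.4300] k=[9 16 43 23]
t=5: x=[9.6300 17.8000 38.7700 24.8000] k=[14 15 44 26]
t=6: x=[14.0900 17.5200 39.7700 27.6200] k=[19 21 36 33]
t=7: x=[19.1800 22.1700 34.3800 33.2700] k=[16 27 30 30]
t=8: x=[16.9900 26.2800 29.7300 30.0000] k=[13 26 33 29]
t=9: x=[14.1700 25.4600 32.0100 29.3600] k=[13 29 29 25]
t=10: x=[14.4400 27.5600 28.6400 25.3600] k=[17 28 34 23]
t=11: x=[17.9900 27.5500 32.4700 23.9900] k=[21 26 34 19]
t=12: x=[21.4500 26.2700 31.9300 20.3500] k=[24 28 36 20]
t=13: x=[24.3600 28.3600 33.8400 21.4400] k=[22 33 37 24]
t=14: x=[22.9900 32.3700 35.4700 25.1700] k=[24 37 35 20]
t=15: x=[25.1700 35.6500 33.8300 21.3500] k=[20 41 36 23]
t=16: x=[21.8900 38.6600 35.2800 24.1700] k=[18 42 35 26]
t=17: x=[20.1600 39.2100 34.8200 26.8100] k=[21 35 40 32]
t=18: x=[22.2600 34.1900 38.8300 32.7200] k=[24 30 35 34]

[0.2857, 0.3571, 0.4167, 0.4048]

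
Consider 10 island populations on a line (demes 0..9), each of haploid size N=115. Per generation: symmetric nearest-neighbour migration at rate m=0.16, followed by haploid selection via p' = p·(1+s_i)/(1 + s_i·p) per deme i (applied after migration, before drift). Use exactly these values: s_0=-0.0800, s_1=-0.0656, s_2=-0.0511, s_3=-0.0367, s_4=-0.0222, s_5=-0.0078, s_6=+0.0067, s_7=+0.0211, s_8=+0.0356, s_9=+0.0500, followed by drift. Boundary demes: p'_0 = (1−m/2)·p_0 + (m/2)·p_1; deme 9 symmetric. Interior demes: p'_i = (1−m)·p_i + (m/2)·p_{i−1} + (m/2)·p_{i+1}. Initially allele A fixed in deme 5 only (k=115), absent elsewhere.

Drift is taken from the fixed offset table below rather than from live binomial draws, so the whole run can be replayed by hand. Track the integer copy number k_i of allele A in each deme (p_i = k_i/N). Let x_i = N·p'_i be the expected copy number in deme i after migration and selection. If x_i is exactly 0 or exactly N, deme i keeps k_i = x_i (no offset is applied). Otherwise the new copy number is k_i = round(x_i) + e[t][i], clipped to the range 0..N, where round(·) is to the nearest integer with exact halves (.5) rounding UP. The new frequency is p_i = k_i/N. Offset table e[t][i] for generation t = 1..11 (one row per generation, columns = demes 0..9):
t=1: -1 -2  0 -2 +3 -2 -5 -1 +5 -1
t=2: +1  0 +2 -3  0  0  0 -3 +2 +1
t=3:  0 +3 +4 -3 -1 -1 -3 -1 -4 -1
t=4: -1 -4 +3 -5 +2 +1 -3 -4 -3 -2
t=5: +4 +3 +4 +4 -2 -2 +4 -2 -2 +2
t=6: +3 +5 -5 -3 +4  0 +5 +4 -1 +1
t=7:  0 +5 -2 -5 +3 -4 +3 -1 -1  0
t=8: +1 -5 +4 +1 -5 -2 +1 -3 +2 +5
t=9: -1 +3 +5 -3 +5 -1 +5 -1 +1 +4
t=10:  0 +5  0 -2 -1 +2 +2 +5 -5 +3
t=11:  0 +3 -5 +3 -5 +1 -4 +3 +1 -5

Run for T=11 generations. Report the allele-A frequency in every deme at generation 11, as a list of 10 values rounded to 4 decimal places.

t=0: k=[0 0 0 0 0 115 0 0 0 0]
t=1: x=[0.0000 0.0000 0.0000 0.0000 9.0118 96.4786 9.2567 0.0000 0.0000 0.0000] k=[0 0 0 0 12 94 4 0 0 0]
t=2: x=[0.0000 0.0000 0.0000 0.9251 17.2679 80.0498 10.9460 0.3267 0.0000 0.0000] k=[0 0 0 0 17 80 11 0 0 0]
t=3: x=[0.0000 0.0000 0.0000 1.3107 20.3020 69.2244 15.7305 0.8984 0.0000 0.0000] k=[0 0 0 0 19 68 13 0 0 0]
t=4: x=[0.0000 0.0000 0.0000 1.4649 21.0117 59.4552 16.4539 1.0617 0.0000 0.0000] k=[0 0 0 0 23 60 13 0 0 0]
t=5: x=[0.0000 0.0000 0.0000 1.7735 23.6949 53.0561 15.8108 1.0617 0.0000 0.0000] k=[0 0 0 6 22 51 20 0 0 0]
t=6: x=[0.0000 0.0000 0.4556 6.5647 22.6292 45.9837 20.9944 1.6333 0.0000 0.0000] k=[0 0 0 4 27 46 26 6 0 0]
t=7: x=[0.0000 0.0000 0.3037 5.3268 26.2228 42.6696 26.1346 7.2607 0.4970 0.0000] k=[0 0 0 0 29 39 29 6 0 0]
t=8: x=[0.0000 0.0000 0.0000 2.2365 27.0132 37.2027 28.1016 7.5052 0.4970 0.0000] k=[0 0 0 3 22 35 29 5 2 0]
t=9: x=[0.0000 0.0000 0.2278 4.1286 21.1300 33.2945 27.7002 6.8126 2.1527 0.1680] k=[0 0 5 1 26 32 33 6 3 4]
t=10: x=[0.0000 0.3738 4.0690 3.2015 24.0502 31.4209 30.9107 8.0754 3.4347 4.1090] k=[0 5 4 1 23 33 33 13 0 7]
t=11: x=[0.3681 4.2344 3.6500 2.8927 21.6428 32.0188 31.5527 13.8118 1.6561 6.7431] k=[0 7 0 6 17 33 28 17 3 2]

[0.0000, 0.0609, 0.0000, 0.0522, 0.1478, 0.2870, 0.2435, 0.1478, 0.0261, 0.0174]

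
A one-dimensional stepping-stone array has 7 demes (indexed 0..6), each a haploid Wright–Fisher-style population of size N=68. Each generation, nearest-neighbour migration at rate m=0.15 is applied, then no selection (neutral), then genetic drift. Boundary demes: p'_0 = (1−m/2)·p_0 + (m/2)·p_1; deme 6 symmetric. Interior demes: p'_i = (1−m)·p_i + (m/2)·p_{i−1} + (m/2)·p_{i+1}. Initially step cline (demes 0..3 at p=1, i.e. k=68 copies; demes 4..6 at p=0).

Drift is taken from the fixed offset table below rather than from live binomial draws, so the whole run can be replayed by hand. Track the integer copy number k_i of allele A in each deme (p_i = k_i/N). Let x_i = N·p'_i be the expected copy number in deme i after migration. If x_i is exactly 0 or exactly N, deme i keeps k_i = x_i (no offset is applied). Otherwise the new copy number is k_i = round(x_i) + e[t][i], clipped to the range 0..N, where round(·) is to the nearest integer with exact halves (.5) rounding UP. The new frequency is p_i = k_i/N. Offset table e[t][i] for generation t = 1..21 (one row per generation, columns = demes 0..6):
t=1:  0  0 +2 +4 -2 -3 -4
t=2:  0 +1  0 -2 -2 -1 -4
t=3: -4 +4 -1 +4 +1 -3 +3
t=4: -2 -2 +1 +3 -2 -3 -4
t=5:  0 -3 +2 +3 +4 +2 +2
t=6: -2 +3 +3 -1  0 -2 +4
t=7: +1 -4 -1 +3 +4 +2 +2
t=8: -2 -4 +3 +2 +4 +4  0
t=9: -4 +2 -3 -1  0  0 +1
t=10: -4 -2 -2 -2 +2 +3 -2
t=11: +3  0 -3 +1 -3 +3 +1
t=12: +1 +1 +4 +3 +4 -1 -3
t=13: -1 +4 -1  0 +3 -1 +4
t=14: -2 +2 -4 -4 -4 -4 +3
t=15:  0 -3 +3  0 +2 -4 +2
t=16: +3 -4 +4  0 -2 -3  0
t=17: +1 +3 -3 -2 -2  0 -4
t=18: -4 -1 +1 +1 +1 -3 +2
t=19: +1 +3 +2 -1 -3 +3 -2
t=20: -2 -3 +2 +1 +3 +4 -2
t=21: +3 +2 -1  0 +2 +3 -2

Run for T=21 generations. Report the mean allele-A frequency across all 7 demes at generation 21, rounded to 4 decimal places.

0.6197

t=0: k=[68 68 68 68 0 0 0]
t=1: x=[68.0000 68.0000 68.0000 62.9000 5.1000 0.0000 0.0000] k=[68 68 68 67 3 0 0]
t=2: x=[68.0000 68.0000 67.9250 62.2750 7.5750 0.2250 0.0000] k=[68 68 68 60 6 0 0]
t=3: x=[68.0000 68.0000 67.4000 56.5500 9.6000 0.4500 0.0000] k=[68 68 66 61 11 0 0]
t=4: x=[68.0000 67.8500 65.7750 57.6250 13.9250 0.8250 0.0000] k=[68 66 67 61 12 0 0]
t=5: x=[67.8500 66.2250 66.4750 57.7750 14.7750 0.9000 0.0000] k=[68 63 68 61 19 3 0]
t=6: x=[67.6250 63.7500 67.1000 58.3750 20.9500 3.9750 0.2250] k=[66 67 68 57 21 2 4]
t=7: x=[66.0750 67.0000 67.1000 55.1250 22.2750 3.5750 3.8500] k=[67 63 66 58 26 6 6]
t=8: x=[66.7000 63.5250 65.1750 56.2000 26.9000 7.5000 6.0000] k=[65 60 68 58 31 12 6]
t=9: x=[64.6250 60.9750 66.6500 56.7250 31.6000 12.9750 6.4500] k=[61 63 64 56 32 13 7]
t=10: x=[61.1500 62.9250 63.3250 54.8000 32.3750 13.9750 7.4500] k=[57 61 61 53 34 17 5]
t=11: x=[57.3000 60.7000 60.4000 52.1750 34.1500 17.3750 5.9000] k=[60 61 57 53 31 20 7]
t=12: x=[60.0750 60.6250 57.0000 51.6500 31.8250 19.8500 7.9750] k=[61 62 61 55 36 19 5]
t=13: x=[61.0750 61.8500 60.6250 54.0250 36.1500 19.2250 6.0500] k=[60 66 60 54 39 18 10]
t=14: x=[60.4500 65.1000 60.0000 53.3250 38.5500 18.9750 10.6000] k=[58 67 56 49 35 15 14]
t=15: x=[58.6750 65.5000 56.3000 48.4750 34.5500 16.4250 14.0750] k=[59 63 59 48 37 12 16]
t=16: x=[59.3000 62.4000 58.4750 48.0000 35.9500 14.1750 15.7000] k=[62 58 62 48 34 11 16]
t=17: x=[61.7000 58.6000 60.6500 48.0000 33.3250 13.1000 15.6250] k=[63 62 58 46 31 13 12]
t=18: x=[62.9250 61.7750 57.4000 45.7750 30.7750 14.2750 12.0750] k=[59 61 58 47 32 11 14]
t=19: x=[59.1500 60.6250 57.4000 46.7000 31.5500 12.8000 13.7750] k=[60 64 59 46 29 16 12]
t=20: x=[60.3000 63.3250 58.4000 45.7000 29.3000 16.6750 12.3000] k=[58 60 60 47 32 21 10]
t=21: x=[58.1500 59.8500 59.0250 46.8500 32.3000 21.0000 10.8250] k=[61 62 58 47 34 24 9]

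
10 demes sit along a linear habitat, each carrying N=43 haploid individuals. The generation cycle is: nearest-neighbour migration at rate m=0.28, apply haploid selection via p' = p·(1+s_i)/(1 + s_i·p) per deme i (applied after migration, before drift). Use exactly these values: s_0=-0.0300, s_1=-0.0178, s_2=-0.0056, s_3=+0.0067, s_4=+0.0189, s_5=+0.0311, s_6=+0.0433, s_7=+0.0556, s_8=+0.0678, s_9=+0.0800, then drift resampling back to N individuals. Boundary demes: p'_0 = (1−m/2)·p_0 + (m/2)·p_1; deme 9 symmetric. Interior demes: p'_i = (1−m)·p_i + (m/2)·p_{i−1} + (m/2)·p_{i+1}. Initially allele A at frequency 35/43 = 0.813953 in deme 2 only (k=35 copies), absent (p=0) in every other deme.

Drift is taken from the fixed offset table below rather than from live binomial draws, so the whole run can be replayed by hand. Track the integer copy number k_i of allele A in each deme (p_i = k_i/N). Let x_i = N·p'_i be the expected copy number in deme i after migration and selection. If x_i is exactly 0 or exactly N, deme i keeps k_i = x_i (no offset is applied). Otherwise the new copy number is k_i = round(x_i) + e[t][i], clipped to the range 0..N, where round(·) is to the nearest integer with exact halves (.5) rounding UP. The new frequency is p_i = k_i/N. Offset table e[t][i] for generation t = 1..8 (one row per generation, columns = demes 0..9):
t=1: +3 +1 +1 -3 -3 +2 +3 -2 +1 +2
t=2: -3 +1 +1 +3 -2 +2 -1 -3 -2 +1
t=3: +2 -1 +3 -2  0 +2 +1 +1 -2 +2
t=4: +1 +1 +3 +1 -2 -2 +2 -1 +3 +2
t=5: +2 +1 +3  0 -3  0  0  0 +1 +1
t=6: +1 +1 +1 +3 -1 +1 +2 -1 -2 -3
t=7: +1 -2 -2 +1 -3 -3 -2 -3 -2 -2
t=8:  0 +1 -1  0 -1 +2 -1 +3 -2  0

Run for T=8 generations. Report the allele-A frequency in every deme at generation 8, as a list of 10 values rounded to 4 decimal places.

t=0: k=[0 0 35 0 0 0 0 0 0 0]
t=1: x=[0.0000 4.8226 25.1414 4.9291 0.0000 0.0000 0.0000 0.0000 0.0000 0.0000] k=[0 6 26 2 0 0 0 0 0 0]
t=2: x=[0.8153 7.8442 19.7800 5.1100 0.2853 0.0000 0.0000 0.0000 0.0000 0.0000] k=[0 9 21 8 0 0 0 0 0 0]
t=3: x=[1.2233 9.2885 17.4418 8.7464 1.1406 0.0000 0.0000 0.0000 0.0000 0.0000] k=[3 8 20 7 1 0 0 0 0 0]
t=4: x=[3.5983 8.8531 16.4429 8.0235 1.7308 0.1443 0.0000 0.0000 0.0000 0.0000] k=[5 10 19 9 0 0 0 0 0 0]
t=5: x=[5.5511 10.4176 16.2831 9.1882 1.2831 0.0000 0.0000 0.0000 0.0000 0.0000] k=[8 11 19 9 0 0 0 0 0 0]
t=6: x=[8.2157 11.5477 16.4230 9.1882 1.2831 0.0000 0.0000 0.0000 0.0000 0.0000] k=[9 13 17 12 0 0 0 0 0 0]
t=7: x=[9.3355 12.8377 15.6840 11.0748 1.7105 0.0000 0.0000 0.0000 0.0000 0.0000] k=[10 11 14 12 0 0 0 0 0 0]
t=8: x=[9.9059 11.1312 13.2485 10.6534 1.7105 0.0000 0.0000 0.0000 0.0000 0.0000] k=[10 12 12 11 1 0 0 0 0 0]

[0.2326, 0.2791, 0.2791, 0.2558, 0.0233, 0.0000, 0.0000, 0.0000, 0.0000, 0.0000]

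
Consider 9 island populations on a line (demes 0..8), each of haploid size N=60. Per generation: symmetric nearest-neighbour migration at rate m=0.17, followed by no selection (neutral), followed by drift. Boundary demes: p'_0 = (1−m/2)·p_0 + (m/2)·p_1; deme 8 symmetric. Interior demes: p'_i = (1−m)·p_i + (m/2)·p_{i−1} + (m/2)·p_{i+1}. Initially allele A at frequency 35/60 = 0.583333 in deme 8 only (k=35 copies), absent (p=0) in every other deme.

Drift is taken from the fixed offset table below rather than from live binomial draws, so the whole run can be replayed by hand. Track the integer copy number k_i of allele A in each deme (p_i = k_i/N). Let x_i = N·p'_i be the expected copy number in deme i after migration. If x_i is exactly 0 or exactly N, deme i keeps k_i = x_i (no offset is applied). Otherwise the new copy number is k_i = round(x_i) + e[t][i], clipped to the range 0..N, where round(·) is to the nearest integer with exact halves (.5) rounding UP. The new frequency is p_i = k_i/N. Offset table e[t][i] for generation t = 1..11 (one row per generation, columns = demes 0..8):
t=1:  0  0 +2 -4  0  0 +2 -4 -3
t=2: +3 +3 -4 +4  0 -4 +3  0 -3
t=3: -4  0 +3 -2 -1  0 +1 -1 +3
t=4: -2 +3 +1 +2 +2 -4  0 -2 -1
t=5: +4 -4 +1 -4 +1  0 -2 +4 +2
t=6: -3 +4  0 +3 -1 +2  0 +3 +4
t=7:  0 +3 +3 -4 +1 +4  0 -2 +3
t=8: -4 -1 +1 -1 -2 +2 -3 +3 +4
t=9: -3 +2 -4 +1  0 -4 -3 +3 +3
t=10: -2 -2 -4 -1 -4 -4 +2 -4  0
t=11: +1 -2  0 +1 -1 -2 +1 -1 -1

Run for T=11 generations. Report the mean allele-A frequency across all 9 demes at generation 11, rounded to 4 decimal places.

0.0852

t=0: k=[0 0 0 0 0 0 0 0 35]
t=1: x=[0.0000 0.0000 0.0000 0.0000 0.0000 0.0000 0.0000 2.9750 32.0250] k=[0 0 0 0 0 0 0 0 29]
t=2: x=[0.0000 0.0000 0.0000 0.0000 0.0000 0.0000 0.0000 2.4650 26.5350] k=[0 0 0 0 0 0 0 2 24]
t=3: x=[0.0000 0.0000 0.0000 0.0000 0.0000 0.0000 0.1700 3.7000 22.1300] k=[0 0 0 0 0 0 1 3 25]
t=4: x=[0.0000 0.0000 0.0000 0.0000 0.0000 0.0850 1.0850 4.7000 23.1300] k=[0 0 0 0 0 0 1 3 22]
t=5: x=[0.0000 0.0000 0.0000 0.0000 0.0000 0.0850 1.0850 4.4450 20.3850] k=[0 0 0 0 0 0 0 8 22]
t=6: x=[0.0000 0.0000 0.0000 0.0000 0.0000 0.0000 0.6800 8.5100 20.8100] k=[0 0 0 0 0 0 1 12 25]
t=7: x=[0.0000 0.0000 0.0000 0.0000 0.0000 0.0850 1.8500 12.1700 23.8950] k=[0 0 0 0 0 4 2 10 27]
t=8: x=[0.0000 0.0000 0.0000 0.0000 0.3400 3.4900 2.8500 10.7650 25.5550] k=[0 0 0 0 0 5 0 14 30]
t=9: x=[0.0000 0.0000 0.0000 0.0000 0.4250 4.1500 1.6150 14.1700 28.6400] k=[0 0 0 0 0 0 0 17 32]
t=10: x=[0.0000 0.0000 0.0000 0.0000 0.0000 0.0000 1.4450 16.8300 30.7250] k=[0 0 0 0 0 0 3 13 31]
t=11: x=[0.0000 0.0000 0.0000 0.0000 0.0000 0.2550 3.5950 13.6800 29.4700] k=[0 0 0 0 0 0 5 13 28]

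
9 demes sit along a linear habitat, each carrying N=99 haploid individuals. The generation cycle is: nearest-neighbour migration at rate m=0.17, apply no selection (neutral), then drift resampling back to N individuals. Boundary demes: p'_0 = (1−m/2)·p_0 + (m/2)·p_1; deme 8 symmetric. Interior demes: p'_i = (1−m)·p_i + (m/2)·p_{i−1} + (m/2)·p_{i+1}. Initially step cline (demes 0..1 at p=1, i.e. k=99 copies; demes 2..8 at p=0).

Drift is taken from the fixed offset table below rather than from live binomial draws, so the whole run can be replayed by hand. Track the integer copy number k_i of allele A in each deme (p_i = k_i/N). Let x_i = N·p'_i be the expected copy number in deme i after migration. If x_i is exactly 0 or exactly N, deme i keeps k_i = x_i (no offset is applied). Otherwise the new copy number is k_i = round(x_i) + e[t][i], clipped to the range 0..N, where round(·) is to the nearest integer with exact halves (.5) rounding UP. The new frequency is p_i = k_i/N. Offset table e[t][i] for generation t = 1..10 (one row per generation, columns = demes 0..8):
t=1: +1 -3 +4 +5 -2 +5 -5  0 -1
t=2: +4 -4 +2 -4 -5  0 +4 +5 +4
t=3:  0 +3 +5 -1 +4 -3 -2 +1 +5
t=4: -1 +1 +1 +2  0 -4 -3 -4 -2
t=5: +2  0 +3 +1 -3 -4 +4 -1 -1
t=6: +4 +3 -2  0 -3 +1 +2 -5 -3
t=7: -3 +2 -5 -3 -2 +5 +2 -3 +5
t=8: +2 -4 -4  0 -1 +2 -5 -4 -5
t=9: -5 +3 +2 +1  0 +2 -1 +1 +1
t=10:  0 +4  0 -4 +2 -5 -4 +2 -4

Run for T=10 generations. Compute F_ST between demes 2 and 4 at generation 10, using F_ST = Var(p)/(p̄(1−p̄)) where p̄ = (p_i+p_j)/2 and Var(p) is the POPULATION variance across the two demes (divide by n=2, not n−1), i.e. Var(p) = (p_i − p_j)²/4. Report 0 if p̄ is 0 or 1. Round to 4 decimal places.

0.1412

t=0: k=[99 99 0 0 0 0 0 0 0]
t=1: x=[99.0000 90.5850 8.4150 0.0000 0.0000 0.0000 0.0000 0.0000 0.0000] k=[99 88 12 0 0 0 0 0 0]
t=2: x=[98.0650 82.4750 17.4400 1.0200 0.0000 0.0000 0.0000 0.0000 0.0000] k=[99 78 19 0 0 0 0 0 0]
t=3: x=[97.2150 74.7700 22.4000 1.6150 0.0000 0.0000 0.0000 0.0000 0.0000] k=[97 78 27 1 0 0 0 0 0]
t=4: x=[95.3850 75.2800 29.1250 3.1250 0.0850 0.0000 0.0000 0.0000 0.0000] k=[94 76 30 5 0 0 0 0 0]
t=5: x=[92.4700 73.6200 31.7850 6.7000 0.4250 0.0000 0.0000 0.0000 0.0000] k=[94 74 35 8 0 0 0 0 0]
t=6: x=[92.3000 72.3850 36.0200 9.6150 0.6800 0.0000 0.0000 0.0000 0.0000] k=[96 75 34 10 0 0 0 0 0]
t=7: x=[94.2150 73.3000 35.4450 11.1900 0.8500 0.0000 0.0000 0.0000 0.0000] k=[91 75 30 8 0 0 0 0 0]
t=8: x=[89.6400 72.5350 31.9550 9.1900 0.6800 0.0000 0.0000 0.0000 0.0000] k=[92 69 28 9 0 0 0 0 0]
t=9: x=[90.0450 67.4700 29.8700 9.8500 0.7650 0.0000 0.0000 0.0000 0.0000] k=[85 70 32 11 1 0 0 0 0]
t=10: x=[83.7250 68.0450 33.4450 11.9350 1.7650 0.0850 0.0000 0.0000 0.0000] k=[84 72 33 8 4 0 0 0 0]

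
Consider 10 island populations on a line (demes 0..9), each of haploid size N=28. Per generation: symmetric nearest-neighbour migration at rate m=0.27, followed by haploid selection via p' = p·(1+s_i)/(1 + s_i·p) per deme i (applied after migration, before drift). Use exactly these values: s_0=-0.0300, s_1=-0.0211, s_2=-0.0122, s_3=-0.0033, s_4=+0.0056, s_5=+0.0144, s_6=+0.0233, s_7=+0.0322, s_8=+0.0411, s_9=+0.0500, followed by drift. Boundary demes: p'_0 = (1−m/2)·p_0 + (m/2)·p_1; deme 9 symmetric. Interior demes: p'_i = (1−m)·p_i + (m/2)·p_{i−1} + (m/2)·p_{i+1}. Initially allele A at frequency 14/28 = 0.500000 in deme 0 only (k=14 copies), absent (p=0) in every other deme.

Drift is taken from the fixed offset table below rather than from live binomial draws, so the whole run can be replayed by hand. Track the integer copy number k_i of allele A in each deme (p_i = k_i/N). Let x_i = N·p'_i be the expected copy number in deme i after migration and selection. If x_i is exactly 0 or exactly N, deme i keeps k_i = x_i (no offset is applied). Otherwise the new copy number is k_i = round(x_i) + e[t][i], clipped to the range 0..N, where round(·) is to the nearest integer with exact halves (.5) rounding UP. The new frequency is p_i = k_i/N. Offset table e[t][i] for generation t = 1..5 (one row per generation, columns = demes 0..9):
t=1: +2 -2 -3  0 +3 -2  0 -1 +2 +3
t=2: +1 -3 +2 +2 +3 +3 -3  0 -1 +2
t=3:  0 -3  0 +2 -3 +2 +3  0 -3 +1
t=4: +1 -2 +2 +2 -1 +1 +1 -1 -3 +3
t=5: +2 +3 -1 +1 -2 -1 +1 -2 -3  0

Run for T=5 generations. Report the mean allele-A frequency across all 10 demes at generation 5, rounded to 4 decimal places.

t=0: k=[14 0 0 0 0 0 0 0 0 0]
t=1: x=[11.9011 1.8528 0.0000 0.0000 0.0000 0.0000 0.0000 0.0000 0.0000 0.0000] k=[14 0 0 0 0 0 0 0 0 0]
t=2: x=[11.9011 1.8528 0.0000 0.0000 0.0000 0.0000 0.0000 0.0000 0.0000 0.0000] k=[13 0 0 0 0 0 0 0 0 0]
t=3: x=[11.0407 1.7202 0.0000 0.0000 0.0000 0.0000 0.0000 0.0000 0.0000 0.0000] k=[11 0 0 0 0 0 0 0 0 0]
t=4: x=[9.3246 1.4553 0.0000 0.0000 0.0000 0.0000 0.0000 0.0000 0.0000 0.0000] k=[10 0 0 0 0 0 0 0 0 0]
t=5: x=[8.4690 1.3229 0.0000 0.0000 0.0000 0.0000 0.0000 0.0000 0.0000 0.0000] k=[10 4 0 0 0 0 0 0 0 0]

0.0500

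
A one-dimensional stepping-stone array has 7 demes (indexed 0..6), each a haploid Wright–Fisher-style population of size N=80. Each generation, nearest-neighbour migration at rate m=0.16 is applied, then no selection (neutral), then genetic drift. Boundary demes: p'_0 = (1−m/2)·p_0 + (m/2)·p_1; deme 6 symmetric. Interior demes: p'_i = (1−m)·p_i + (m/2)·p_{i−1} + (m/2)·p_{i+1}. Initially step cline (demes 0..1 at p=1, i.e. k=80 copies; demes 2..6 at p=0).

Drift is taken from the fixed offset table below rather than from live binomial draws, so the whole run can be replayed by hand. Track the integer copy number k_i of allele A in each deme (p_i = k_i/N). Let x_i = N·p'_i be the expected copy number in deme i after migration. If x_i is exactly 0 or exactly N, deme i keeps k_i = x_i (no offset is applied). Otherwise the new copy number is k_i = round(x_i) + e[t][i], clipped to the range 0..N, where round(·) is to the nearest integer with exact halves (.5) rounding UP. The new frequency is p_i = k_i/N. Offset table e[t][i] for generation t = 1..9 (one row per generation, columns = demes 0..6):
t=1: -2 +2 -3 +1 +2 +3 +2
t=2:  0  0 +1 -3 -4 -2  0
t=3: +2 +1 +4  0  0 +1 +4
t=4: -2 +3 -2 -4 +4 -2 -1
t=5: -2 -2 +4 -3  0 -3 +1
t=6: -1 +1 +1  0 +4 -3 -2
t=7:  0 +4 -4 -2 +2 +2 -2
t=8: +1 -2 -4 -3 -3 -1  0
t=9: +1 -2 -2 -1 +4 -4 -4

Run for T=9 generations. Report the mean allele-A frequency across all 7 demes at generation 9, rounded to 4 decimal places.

t=0: k=[80 80 0 0 0 0 0]
t=1: x=[80.0000 73.6000 6.4000 0.0000 0.0000 0.0000 0.0000] k=[80 76 3 0 0 0 0]
t=2: x=[79.6800 70.4800 8.6000 0.2400 0.0000 0.0000 0.0000] k=[80 70 10 0 0 0 0]
t=3: x=[79.2000 66.0000 14.0000 0.8000 0.0000 0.0000 0.0000] k=[80 67 18 1 0 0 0]
t=4: x=[78.9600 64.1200 20.5600 2.2800 0.0800 0.0000 0.0000] k=[77 67 19 0 4 0 0]
t=5: x=[76.2000 63.9600 21.3200 1.8400 3.3600 0.3200 0.0000] k=[74 62 25 0 3 0 0]
t=6: x=[73.0400 60.0000 25.9600 2.2400 2.5200 0.2400 0.0000] k=[72 61 27 2 7 0 0]
t=7: x=[71.1200 59.1600 27.7200 4.4000 6.0400 0.5600 0.0000] k=[71 63 24 2 8 3 0]
t=8: x=[70.3600 60.5200 25.3600 4.2400 7.1200 3.1600 0.2400] k=[71 59 21 1 4 2 0]
t=9: x=[70.0400 56.9200 22.4400 2.8400 3.6000 2.0000 0.1600] k=[71 55 20 2 8 0 0]

0.2786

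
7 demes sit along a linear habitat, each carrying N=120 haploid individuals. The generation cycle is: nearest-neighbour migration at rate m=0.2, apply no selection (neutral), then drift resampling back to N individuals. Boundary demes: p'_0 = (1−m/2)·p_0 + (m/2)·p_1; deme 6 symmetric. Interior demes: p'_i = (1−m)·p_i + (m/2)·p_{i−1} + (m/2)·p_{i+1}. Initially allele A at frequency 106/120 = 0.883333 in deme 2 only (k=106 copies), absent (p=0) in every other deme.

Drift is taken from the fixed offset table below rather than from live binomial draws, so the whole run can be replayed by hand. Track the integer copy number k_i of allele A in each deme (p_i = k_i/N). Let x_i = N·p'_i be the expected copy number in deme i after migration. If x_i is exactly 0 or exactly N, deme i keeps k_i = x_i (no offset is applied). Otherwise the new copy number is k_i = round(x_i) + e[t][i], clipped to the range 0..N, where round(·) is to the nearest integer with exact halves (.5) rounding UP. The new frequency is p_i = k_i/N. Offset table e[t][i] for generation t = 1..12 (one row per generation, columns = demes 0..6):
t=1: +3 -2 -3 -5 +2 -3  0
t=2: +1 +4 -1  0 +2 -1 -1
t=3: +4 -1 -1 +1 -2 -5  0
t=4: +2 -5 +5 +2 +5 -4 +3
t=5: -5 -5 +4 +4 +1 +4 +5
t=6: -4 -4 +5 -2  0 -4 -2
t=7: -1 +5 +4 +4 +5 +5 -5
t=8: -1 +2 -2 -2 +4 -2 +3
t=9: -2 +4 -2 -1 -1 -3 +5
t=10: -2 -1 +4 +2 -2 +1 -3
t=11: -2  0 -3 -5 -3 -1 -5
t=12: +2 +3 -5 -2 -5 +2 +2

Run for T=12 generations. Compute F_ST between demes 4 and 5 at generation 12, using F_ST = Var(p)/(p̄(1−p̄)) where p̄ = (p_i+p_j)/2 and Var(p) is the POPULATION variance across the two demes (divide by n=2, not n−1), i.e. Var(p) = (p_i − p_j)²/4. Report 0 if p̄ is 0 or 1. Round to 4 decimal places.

0.0000

t=0: k=[0 0 106 0 0 0 0]
t=1: x=[0.0000 10.6000 84.8000 10.6000 0.0000 0.0000 0.0000] k=[0 9 82 6 0 0 0]
t=2: x=[0.9000 15.4000 67.1000 13.0000 0.6000 0.0000 0.0000] k=[2 19 66 13 3 0 0]
t=3: x=[3.7000 22.0000 56.0000 17.3000 3.7000 0.3000 0.0000] k=[8 21 55 18 2 0 0]
t=4: x=[9.3000 23.1000 47.9000 20.1000 3.4000 0.2000 0.0000] k=[11 18 53 22 8 0 0]
t=5: x=[11.7000 20.8000 46.4000 23.7000 8.6000 0.8000 0.0000] k=[7 16 50 28 10 5 0]
t=6: x=[7.9000 18.5000 44.4000 28.4000 11.3000 5.0000 0.5000] k=[4 15 49 26 11 1 0]
t=7: x=[5.1000 17.3000 43.3000 26.8000 11.5000 1.9000 0.1000] k=[4 22 47 31 17 7 0]
t=8: x=[5.8000 22.7000 42.9000 31.2000 17.4000 7.3000 0.7000] k=[5 25 41 29 21 5 4]
t=9: x=[7.0000 24.6000 38.2000 29.4000 20.2000 6.5000 4.1000] k=[5 29 36 28 19 4 9]
t=10: x=[7.4000 27.3000 34.5000 27.9000 18.4000 6.0000 8.5000] k=[5 26 39 30 16 7 6]
t=11: x=[7.1000 25.2000 36.8000 29.5000 16.5000 7.8000 6.1000] k=[5 25 34 25 14 7 1]
t=12: x=[7.0000 23.9000 32.2000 24.8000 14.4000 7.1000 1.6000] k=[9 27 27 23 9 9 4]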